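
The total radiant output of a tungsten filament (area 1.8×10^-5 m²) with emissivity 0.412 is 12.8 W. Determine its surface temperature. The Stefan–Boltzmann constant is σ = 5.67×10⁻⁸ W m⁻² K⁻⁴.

From P = εσAT⁴, T = (P / εσA)^(1/4) = (12.8 / (0.412 × 5.67×10⁻⁸ × 1.80×10^-5))^(1/4).
T = (3.04×10^13)^(1/4) = 2350 K.

T ≈ 2350 K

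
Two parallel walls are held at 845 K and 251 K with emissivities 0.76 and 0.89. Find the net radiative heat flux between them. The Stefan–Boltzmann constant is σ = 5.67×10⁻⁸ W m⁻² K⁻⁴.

For two large parallel gray plates, q = σ(T₁⁴ − T₂⁴) / (1/ε₁ + 1/ε₂ − 1).
1/ε₁ + 1/ε₂ − 1 = 1/0.76 + 1/0.89 − 1 = 1.439.
T₁⁴ − T₂⁴ = 5.10×10^11 − 3.97×10^9 = 5.06×10^11 K⁴.
q = 5.67×10⁻⁸ × 5.06×10^11 / 1.439 = 19900 W/m².

q ≈ 19900 W/m²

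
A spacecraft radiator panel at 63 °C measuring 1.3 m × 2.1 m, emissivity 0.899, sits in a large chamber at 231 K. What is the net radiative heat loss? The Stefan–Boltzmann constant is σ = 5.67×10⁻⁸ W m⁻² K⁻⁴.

Q ≈ 1380 W

A = 1.3 × 2.1 = 2.73 m².
Convert: 63 °C = 336 K.
Q = εσA(T⁴ − T_s⁴). T⁴ − T_s⁴ = (336)⁴ − (231)⁴ = 1.27×10^10 − 2.85×10^9 = 9.90×10^9 K⁴.
Q = 0.899 × 5.67×10⁻⁸ × 2.73 × 9.90×10^9 = 1380 W.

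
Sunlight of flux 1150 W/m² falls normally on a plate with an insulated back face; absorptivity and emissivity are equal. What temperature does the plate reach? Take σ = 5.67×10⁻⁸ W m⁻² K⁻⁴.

Absorbed flux αS = emitted flux εσT⁴ (one radiating face); with α = ε, T = (S/σ)^(1/4).
T = (1150 / 5.67×10⁻⁸)^(1/4) = (2.03×10^10)^(1/4).
T = 377 K.

T ≈ 377 K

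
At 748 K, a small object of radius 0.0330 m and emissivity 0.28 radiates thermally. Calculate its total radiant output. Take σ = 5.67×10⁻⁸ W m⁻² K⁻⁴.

P ≈ 68.0 W

A = 4πr² = 4π × (0.0330)² = 0.0137 m².
Stefan–Boltzmann: P = εσAT⁴ = 0.28 × 5.67×10⁻⁸ × 0.0137 × (748)⁴ = 0.28 × 5.67×10⁻⁸ × 0.0137 × 3.13×10^11.
P = 68.0 W.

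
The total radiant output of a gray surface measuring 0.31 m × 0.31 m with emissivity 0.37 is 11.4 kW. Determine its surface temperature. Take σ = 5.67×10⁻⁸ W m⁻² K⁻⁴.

T ≈ 1540 K

A = 0.31 × 0.31 = 0.0961 m².
From P = εσAT⁴, T = (P / εσA)^(1/4) = (11400 / (0.37 × 5.67×10⁻⁸ × 0.0961))^(1/4).
T = (5.65×10^12)^(1/4) = 1540 K.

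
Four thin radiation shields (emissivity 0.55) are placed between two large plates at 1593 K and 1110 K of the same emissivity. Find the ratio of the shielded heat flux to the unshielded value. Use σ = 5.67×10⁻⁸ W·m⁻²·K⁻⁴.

With N identical shields there are N+1 = 5 gaps in series, each with the same radiative resistance, so the flux falls to 1/(N+1) of its unshielded value.

ratio ≈ 0.200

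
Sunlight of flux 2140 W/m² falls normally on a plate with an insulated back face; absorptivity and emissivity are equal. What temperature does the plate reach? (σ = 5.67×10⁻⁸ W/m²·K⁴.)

T ≈ 441 K

Absorbed flux αS = emitted flux εσT⁴ (one radiating face); with α = ε, T = (S/σ)^(1/4).
T = (2140 / 5.67×10⁻⁸)^(1/4) = (3.77×10^10)^(1/4).
T = 441 K.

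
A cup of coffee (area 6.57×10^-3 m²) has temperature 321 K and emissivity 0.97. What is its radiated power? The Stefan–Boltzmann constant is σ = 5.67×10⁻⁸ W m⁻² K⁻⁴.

P = εσAT⁴ = 0.97 × 5.67×10⁻⁸ × 6.57×10^-3 × (321)⁴ = 0.97 × 5.67×10⁻⁸ × 6.57×10^-3 × 1.06×10^10.
P = 3.84 W.

P ≈ 3.84 W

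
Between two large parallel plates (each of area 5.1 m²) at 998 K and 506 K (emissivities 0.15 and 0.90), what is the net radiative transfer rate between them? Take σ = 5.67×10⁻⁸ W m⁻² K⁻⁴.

Q ≈ 39500 W

For two large parallel gray plates, q = σ(T₁⁴ − T₂⁴) / (1/ε₁ + 1/ε₂ − 1).
1/ε₁ + 1/ε₂ − 1 = 1/0.15 + 1/0.90 − 1 = 6.778.
T₁⁴ − T₂⁴ = 9.92×10^11 − 6.56×10^10 = 9.26×10^11 K⁴.
q = 5.67×10⁻⁸ × 9.26×10^11 / 6.778 = 7750 W/m².
Q = q·A = 7750 × 5.1 = 39500 W.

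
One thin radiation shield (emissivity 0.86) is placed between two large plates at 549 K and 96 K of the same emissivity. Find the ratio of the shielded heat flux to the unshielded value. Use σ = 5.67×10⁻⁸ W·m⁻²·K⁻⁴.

ratio ≈ 0.500

With N identical shields there are N+1 = 2 gaps in series, each with the same radiative resistance, so the flux falls to 1/(N+1) of its unshielded value.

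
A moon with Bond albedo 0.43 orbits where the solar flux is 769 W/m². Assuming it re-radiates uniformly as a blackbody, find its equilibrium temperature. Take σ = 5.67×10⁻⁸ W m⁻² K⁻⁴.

T ≈ 210 K

Power absorbed = (1−a)S·πR²; power emitted = 4πR²σT⁴. Equating and cancelling πR²:
T = ((1−a)S / 4σ)^(1/4) = (438 / (4 × 5.67×10⁻⁸))^(1/4) = (1.93×10^9)^(1/4).
T = 210 K.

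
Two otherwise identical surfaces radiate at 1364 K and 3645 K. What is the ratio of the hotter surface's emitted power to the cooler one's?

P ∝ T⁴, so the ratio is (3645/1364)⁴ = (2.672)⁴ = 51.0.

ratio ≈ 51.0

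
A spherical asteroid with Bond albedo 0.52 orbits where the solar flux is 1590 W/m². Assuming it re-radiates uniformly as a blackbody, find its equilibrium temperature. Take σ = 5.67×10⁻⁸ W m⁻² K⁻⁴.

Power absorbed = (1−a)S·πR²; power emitted = 4πR²σT⁴. Equating and cancelling πR²:
T = ((1−a)S / 4σ)^(1/4) = (763 / (4 × 5.67×10⁻⁸))^(1/4) = (3.37×10^9)^(1/4).
T = 241 K.

T ≈ 241 K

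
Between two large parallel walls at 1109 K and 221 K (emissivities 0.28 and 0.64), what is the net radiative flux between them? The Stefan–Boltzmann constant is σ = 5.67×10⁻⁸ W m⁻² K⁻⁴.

For two large parallel gray plates, q = σ(T₁⁴ − T₂⁴) / (1/ε₁ + 1/ε₂ − 1).
1/ε₁ + 1/ε₂ − 1 = 1/0.28 + 1/0.64 − 1 = 4.134.
T₁⁴ − T₂⁴ = 1.51×10^12 − 2.39×10^9 = 1.51×10^12 K⁴.
q = 5.67×10⁻⁸ × 1.51×10^12 / 4.134 = 20700 W/m².

q ≈ 20700 W/m²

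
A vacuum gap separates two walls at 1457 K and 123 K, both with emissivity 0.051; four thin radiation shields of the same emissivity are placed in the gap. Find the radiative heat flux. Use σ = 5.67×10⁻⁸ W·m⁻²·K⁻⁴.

Each of the 5 gaps contributes resistance (2/ε − 1) = 2/0.051 − 1 = 38.22; total = 191.1.
q = σ(T₁⁴ − T₂⁴) / 191.1 = 5.67×10⁻⁸ × 4.51×10^12 / 191.1 = 1340 W/m².

q ≈ 1340 W/m²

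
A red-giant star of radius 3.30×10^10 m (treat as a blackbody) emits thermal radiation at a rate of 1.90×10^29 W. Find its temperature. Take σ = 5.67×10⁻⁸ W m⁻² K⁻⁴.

T ≈ 3960 K

A = 4πr² = 4π × (3.30×10^10)² = 1.37×10^22 m².
From P = σAT⁴, T = (P / σA)^(1/4) = (1.90×10^29 / (5.67×10⁻⁸ × 1.37×10^22))^(1/4).
T = (2.45×10^14)^(1/4) = 3960 K.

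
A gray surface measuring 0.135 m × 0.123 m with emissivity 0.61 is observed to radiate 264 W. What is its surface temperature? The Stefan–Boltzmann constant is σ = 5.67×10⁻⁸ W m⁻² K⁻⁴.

T ≈ 823 K

A = 0.135 × 0.123 = 0.0166 m².
From P = εσAT⁴, T = (P / εσA)^(1/4) = (264 / (0.61 × 5.67×10⁻⁸ × 0.0166))^(1/4).
T = (4.60×10^11)^(1/4) = 823 K.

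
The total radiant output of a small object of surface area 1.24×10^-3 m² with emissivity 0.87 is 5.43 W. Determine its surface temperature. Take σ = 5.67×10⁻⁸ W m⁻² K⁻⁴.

T ≈ 546 K

From P = εσAT⁴, T = (P / εσA)^(1/4) = (5.43 / (0.87 × 5.67×10⁻⁸ × 1.24×10^-3))^(1/4).
T = (8.88×10^10)^(1/4) = 546 K.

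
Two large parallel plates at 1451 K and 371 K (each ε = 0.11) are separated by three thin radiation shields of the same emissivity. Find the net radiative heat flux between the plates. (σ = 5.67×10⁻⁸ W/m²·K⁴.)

q ≈ 3640 W/m²

Each of the 4 gaps contributes resistance (2/ε − 1) = 2/0.11 − 1 = 17.18; total = 68.73.
q = σ(T₁⁴ − T₂⁴) / 68.73 = 5.67×10⁻⁸ × 4.41×10^12 / 68.73 = 3640 W/m².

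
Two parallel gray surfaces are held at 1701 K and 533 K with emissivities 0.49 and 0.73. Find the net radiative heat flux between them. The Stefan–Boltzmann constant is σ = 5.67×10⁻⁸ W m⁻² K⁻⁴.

q ≈ 1.95×10^5 W/m²

For two large parallel gray plates, q = σ(T₁⁴ − T₂⁴) / (1/ε₁ + 1/ε₂ − 1).
1/ε₁ + 1/ε₂ − 1 = 1/0.49 + 1/0.73 − 1 = 2.411.
T₁⁴ − T₂⁴ = 8.37×10^12 − 8.07×10^10 = 8.29×10^12 K⁴.
q = 5.67×10⁻⁸ × 8.29×10^12 / 2.411 = 1.95×10^5 W/m².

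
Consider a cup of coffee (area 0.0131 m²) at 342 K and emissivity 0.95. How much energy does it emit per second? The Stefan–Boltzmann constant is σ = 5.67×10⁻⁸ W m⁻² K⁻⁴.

P = εσAT⁴ = 0.95 × 5.67×10⁻⁸ × 0.0131 × (342)⁴ = 0.95 × 5.67×10⁻⁸ × 0.0131 × 1.37×10^10.
P = 9.65 W.

P ≈ 9.65 W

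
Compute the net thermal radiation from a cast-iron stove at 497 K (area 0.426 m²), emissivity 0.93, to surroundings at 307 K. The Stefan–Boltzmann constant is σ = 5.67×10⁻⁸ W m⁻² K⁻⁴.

Q = εσA(T⁴ − T_s⁴). T⁴ − T_s⁴ = (497)⁴ − (307)⁴ = 6.10×10^10 − 8.88×10^9 = 5.21×10^10 K⁴.
Q = 0.93 × 5.67×10⁻⁸ × 0.426 × 5.21×10^10 = 1170 W.

Q ≈ 1170 W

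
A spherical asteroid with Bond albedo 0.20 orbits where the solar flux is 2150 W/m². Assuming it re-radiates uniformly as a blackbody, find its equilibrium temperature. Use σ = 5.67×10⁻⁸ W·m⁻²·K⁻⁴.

Power absorbed = (1−a)S·πR²; power emitted = 4πR²σT⁴. Equating and cancelling πR²:
T = ((1−a)S / 4σ)^(1/4) = (1720 / (4 × 5.67×10⁻⁸))^(1/4) = (7.58×10^9)^(1/4).
T = 295 K.

T ≈ 295 K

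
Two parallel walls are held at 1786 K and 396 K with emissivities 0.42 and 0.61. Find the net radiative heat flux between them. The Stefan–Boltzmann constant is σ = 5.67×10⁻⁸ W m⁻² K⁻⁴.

For two large parallel gray plates, q = σ(T₁⁴ − T₂⁴) / (1/ε₁ + 1/ε₂ − 1).
1/ε₁ + 1/ε₂ − 1 = 1/0.42 + 1/0.61 − 1 = 3.020.
T₁⁴ − T₂⁴ = 1.02×10^13 − 2.46×10^10 = 1.02×10^13 K⁴.
q = 5.67×10⁻⁸ × 1.02×10^13 / 3.020 = 1.91×10^5 W/m².

q ≈ 1.91×10^5 W/m²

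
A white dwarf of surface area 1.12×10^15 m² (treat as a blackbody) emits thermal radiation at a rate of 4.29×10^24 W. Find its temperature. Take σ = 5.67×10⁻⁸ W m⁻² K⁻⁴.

T ≈ 16100 K

From P = σAT⁴, T = (P / σA)^(1/4) = (4.29×10^24 / (5.67×10⁻⁸ × 1.12×10^15))^(1/4).
T = (6.76×10^16)^(1/4) = 16100 K.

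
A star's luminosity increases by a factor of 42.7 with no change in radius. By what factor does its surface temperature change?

P ∝ T⁴ ⇒ T ∝ P^(1/4), so T scales by (42.7)^(1/4) = 2.56.

factor ≈ 2.56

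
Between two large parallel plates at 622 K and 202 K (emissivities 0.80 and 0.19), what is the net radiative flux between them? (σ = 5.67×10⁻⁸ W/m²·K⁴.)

For two large parallel gray plates, q = σ(T₁⁴ − T₂⁴) / (1/ε₁ + 1/ε₂ − 1).
1/ε₁ + 1/ε₂ − 1 = 1/0.80 + 1/0.19 − 1 = 5.513.
T₁⁴ − T₂⁴ = 1.50×10^11 − 1.66×10^9 = 1.48×10^11 K⁴.
q = 5.67×10⁻⁸ × 1.48×10^11 / 5.513 = 1520 W/m².

q ≈ 1520 W/m²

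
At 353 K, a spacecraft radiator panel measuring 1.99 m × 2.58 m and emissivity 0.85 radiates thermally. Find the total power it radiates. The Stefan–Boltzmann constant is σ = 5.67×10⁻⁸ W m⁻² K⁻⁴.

P ≈ 3840 W

A = 1.99 × 2.58 = 5.13 m².
Stefan–Boltzmann: P = εσAT⁴ = 0.85 × 5.67×10⁻⁸ × 5.13 × (353)⁴ = 0.85 × 5.67×10⁻⁸ × 5.13 × 1.55×10^10.
P = 3840 W.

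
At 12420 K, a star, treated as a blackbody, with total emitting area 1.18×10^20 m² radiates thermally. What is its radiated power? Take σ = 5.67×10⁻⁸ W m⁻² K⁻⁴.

P ≈ 1.59×10^29 W

P = σAT⁴ = 5.67×10⁻⁸ × 1.18×10^20 × (12420)⁴ = 5.67×10⁻⁸ × 1.18×10^20 × 2.38×10^16.
P = 1.59×10^29 W.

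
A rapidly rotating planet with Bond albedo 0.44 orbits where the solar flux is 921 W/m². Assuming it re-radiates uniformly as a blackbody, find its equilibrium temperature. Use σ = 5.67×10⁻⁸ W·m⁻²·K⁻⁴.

Power absorbed = (1−a)S·πR²; power emitted = 4πR²σT⁴. Equating and cancelling πR²:
T = ((1−a)S / 4σ)^(1/4) = (516 / (4 × 5.67×10⁻⁸))^(1/4) = (2.27×10^9)^(1/4).
T = 218 K.

T ≈ 218 K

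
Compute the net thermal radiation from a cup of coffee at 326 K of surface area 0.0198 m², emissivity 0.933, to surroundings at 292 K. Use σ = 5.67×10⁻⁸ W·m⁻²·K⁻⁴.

Q ≈ 4.22 W

Q = εσA(T⁴ − T_s⁴). T⁴ − T_s⁴ = (326)⁴ − (292)⁴ = 1.13×10^10 − 7.27×10^9 = 4.02×10^9 K⁴.
Q = 0.933 × 5.67×10⁻⁸ × 0.0198 × 4.02×10^9 = 4.22 W.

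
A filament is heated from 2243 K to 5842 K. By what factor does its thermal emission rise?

ratio ≈ 46.0

P ∝ T⁴, so the ratio is (5842/2243)⁴ = (2.605)⁴ = 46.0.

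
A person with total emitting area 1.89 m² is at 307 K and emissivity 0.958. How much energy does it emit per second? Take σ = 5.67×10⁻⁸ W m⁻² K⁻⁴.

Stefan–Boltzmann: P = εσAT⁴ = 0.958 × 5.67×10⁻⁸ × 1.89 × (307)⁴ = 0.958 × 5.67×10⁻⁸ × 1.89 × 8.88×10^9.
P = 912 W.

P ≈ 912 W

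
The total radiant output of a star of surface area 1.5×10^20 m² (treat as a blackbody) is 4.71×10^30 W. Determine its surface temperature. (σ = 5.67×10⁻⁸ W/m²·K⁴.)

T ≈ 27300 K

From P = σAT⁴, T = (P / σA)^(1/4) = (4.71×10^30 / (5.67×10⁻⁸ × 1.50×10^20))^(1/4).
T = (5.54×10^17)^(1/4) = 27300 K.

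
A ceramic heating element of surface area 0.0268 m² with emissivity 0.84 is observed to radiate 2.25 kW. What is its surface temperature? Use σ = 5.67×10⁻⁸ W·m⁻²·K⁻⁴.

From P = εσAT⁴, T = (P / εσA)^(1/4) = (2250 / (0.84 × 5.67×10⁻⁸ × 0.0268))^(1/4).
T = (1.76×10^12)^(1/4) = 1150 K.

T ≈ 1150 K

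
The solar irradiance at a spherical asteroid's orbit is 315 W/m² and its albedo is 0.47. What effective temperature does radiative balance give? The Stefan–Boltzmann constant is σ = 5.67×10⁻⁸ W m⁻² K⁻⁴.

Power absorbed = (1−a)S·πR²; power emitted = 4πR²σT⁴. Equating and cancelling πR²:
T = ((1−a)S / 4σ)^(1/4) = (167 / (4 × 5.67×10⁻⁸))^(1/4) = (7.36×10^8)^(1/4).
T = 165 K.

T ≈ 165 K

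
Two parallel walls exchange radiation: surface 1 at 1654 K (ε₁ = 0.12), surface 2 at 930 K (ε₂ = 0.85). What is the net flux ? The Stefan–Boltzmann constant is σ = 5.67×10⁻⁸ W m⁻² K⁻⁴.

q ≈ 44900 W/m²

For two large parallel gray plates, q = σ(T₁⁴ − T₂⁴) / (1/ε₁ + 1/ε₂ − 1).
1/ε₁ + 1/ε₂ − 1 = 1/0.12 + 1/0.85 − 1 = 8.510.
T₁⁴ − T₂⁴ = 7.48×10^12 − 7.48×10^11 = 6.74×10^12 K⁴.
q = 5.67×10⁻⁸ × 6.74×10^12 / 8.510 = 44900 W/m².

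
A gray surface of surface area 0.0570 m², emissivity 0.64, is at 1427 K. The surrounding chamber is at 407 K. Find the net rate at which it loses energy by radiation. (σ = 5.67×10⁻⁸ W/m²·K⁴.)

Q = εσA(T⁴ − T_s⁴). T⁴ − T_s⁴ = (1427)⁴ − (407)⁴ = 4.15×10^12 − 2.74×10^10 = 4.12×10^12 K⁴.
Q = 0.64 × 5.67×10⁻⁸ × 0.0570 × 4.12×10^12 = 8520 W.

Q ≈ 8520 W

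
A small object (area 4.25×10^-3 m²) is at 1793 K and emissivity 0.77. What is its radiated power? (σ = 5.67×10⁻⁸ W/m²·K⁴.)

Stefan–Boltzmann: P = εσAT⁴ = 0.77 × 5.67×10⁻⁸ × 4.25×10^-3 × (1793)⁴ = 0.77 × 5.67×10⁻⁸ × 4.25×10^-3 × 1.03×10^13.
P = 1920 W.

P ≈ 1920 W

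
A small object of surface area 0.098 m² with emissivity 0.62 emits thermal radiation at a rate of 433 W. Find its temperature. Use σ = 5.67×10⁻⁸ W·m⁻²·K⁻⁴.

T ≈ 595 K

From P = εσAT⁴, T = (P / εσA)^(1/4) = (433 / (0.62 × 5.67×10⁻⁸ × 0.0980))^(1/4).
T = (1.26×10^11)^(1/4) = 595 K.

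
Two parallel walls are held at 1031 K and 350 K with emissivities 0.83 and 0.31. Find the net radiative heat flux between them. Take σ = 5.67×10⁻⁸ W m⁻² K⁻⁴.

For two large parallel gray plates, q = σ(T₁⁴ − T₂⁴) / (1/ε₁ + 1/ε₂ − 1).
1/ε₁ + 1/ε₂ − 1 = 1/0.83 + 1/0.31 − 1 = 3.431.
T₁⁴ − T₂⁴ = 1.13×10^12 − 1.50×10^10 = 1.11×10^12 K⁴.
q = 5.67×10⁻⁸ × 1.11×10^12 / 3.431 = 18400 W/m².

q ≈ 18400 W/m²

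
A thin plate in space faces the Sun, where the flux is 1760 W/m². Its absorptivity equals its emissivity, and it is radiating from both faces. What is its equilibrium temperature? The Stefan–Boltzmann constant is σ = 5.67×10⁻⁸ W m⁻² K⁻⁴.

T ≈ 353 K

Absorbed flux αS = emitted flux 2εσT⁴ per unit area; with α = ε this gives T = (S/2σ)^(1/4).
T = (1760 / (2 × 5.67×10⁻⁸))^(1/4) = (1.55×10^10)^(1/4).
T = 353 K.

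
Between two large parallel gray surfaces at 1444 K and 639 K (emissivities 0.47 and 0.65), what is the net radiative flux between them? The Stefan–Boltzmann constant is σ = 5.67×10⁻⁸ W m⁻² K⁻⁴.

q ≈ 88900 W/m²

For two large parallel gray plates, q = σ(T₁⁴ − T₂⁴) / (1/ε₁ + 1/ε₂ − 1).
1/ε₁ + 1/ε₂ − 1 = 1/0.47 + 1/0.65 − 1 = 2.666.
T₁⁴ − T₂⁴ = 4.35×10^12 − 1.67×10^11 = 4.18×10^12 K⁴.
q = 5.67×10⁻⁸ × 4.18×10^12 / 2.666 = 88900 W/m².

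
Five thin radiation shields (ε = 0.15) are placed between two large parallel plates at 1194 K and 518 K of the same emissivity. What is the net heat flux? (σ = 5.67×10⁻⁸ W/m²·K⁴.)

Each of the 6 gaps contributes resistance (2/ε − 1) = 2/0.15 − 1 = 12.33; total = 74.00.
q = σ(T₁⁴ − T₂⁴) / 74.00 = 5.67×10⁻⁸ × 1.96×10^12 / 74.00 = 1500 W/m².

q ≈ 1500 W/m²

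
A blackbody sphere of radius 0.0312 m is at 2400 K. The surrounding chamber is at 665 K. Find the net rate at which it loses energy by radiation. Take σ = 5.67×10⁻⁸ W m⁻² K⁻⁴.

Q ≈ 22900 W

A = 4πr² = 4π × (0.0312)² = 0.0122 m².
Q = σA(T⁴ − T_s⁴). T⁴ − T_s⁴ = (2400)⁴ − (665)⁴ = 3.32×10^13 − 1.96×10^11 = 3.30×10^13 K⁴.
Q = 5.67×10⁻⁸ × 0.0122 × 3.30×10^13 = 22900 W.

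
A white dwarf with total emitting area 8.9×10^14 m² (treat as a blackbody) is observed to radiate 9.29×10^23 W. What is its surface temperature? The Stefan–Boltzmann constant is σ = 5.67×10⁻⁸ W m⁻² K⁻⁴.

From P = σAT⁴, T = (P / σA)^(1/4) = (9.29×10^23 / (5.67×10⁻⁸ × 8.90×10^14))^(1/4).
T = (1.84×10^16)^(1/4) = 11600 K.

T ≈ 11600 K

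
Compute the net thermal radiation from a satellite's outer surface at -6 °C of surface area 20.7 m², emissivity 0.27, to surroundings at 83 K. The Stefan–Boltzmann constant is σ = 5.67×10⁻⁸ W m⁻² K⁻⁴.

Convert: -6 °C = 267 K.
Q = εσA(T⁴ − T_s⁴). T⁴ − T_s⁴ = (267)⁴ − (83)⁴ = 5.08×10^9 − 4.75×10^7 = 5.03×10^9 K⁴.
Q = 0.27 × 5.67×10⁻⁸ × 20.7 × 5.03×10^9 = 1600 W.

Q ≈ 1600 W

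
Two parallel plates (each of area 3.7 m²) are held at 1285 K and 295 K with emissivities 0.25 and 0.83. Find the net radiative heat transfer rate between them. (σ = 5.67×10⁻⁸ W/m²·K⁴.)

Q ≈ 1.36×10^5 W

For two large parallel gray plates, q = σ(T₁⁴ − T₂⁴) / (1/ε₁ + 1/ε₂ − 1).
1/ε₁ + 1/ε₂ − 1 = 1/0.25 + 1/0.83 − 1 = 4.205.
T₁⁴ − T₂⁴ = 2.73×10^12 − 7.57×10^9 = 2.72×10^12 K⁴.
q = 5.67×10⁻⁸ × 2.72×10^12 / 4.205 = 36700 W/m².
Q = q·A = 36700 × 3.7 = 1.36×10^5 W.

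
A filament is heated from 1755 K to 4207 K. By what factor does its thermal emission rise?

P ∝ T⁴, so the ratio is (4207/1755)⁴ = (2.397)⁴ = 33.0.

ratio ≈ 33.0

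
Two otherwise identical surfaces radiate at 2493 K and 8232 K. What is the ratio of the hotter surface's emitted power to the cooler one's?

ratio ≈ 119

P ∝ T⁴, so the ratio is (8232/2493)⁴ = (3.302)⁴ = 119.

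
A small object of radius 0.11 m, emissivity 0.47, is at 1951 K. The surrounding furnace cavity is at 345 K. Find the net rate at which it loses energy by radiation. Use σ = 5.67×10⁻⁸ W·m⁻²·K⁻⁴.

A = 4πr² = 4π × (0.11)² = 0.152 m².
Q = εσA(T⁴ − T_s⁴). T⁴ − T_s⁴ = (1951)⁴ − (345)⁴ = 1.45×10^13 − 1.42×10^10 = 1.45×10^13 K⁴.
Q = 0.47 × 5.67×10⁻⁸ × 0.152 × 1.45×10^13 = 58700 W.

Q ≈ 58700 W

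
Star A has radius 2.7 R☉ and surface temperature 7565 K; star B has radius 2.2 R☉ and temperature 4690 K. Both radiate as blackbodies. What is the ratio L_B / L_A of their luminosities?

L = 4πR²σT⁴ ∝ R²T⁴, so L_B/L_A = (2.2/2.7)² × (4690/7565)⁴ = 0.664 × 0.148 = 0.0981.

L_B/L_A ≈ 0.0981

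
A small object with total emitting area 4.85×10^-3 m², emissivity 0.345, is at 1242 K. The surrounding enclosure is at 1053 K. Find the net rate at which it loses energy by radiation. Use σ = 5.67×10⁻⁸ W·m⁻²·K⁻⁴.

Q ≈ 109 W

Q = εσA(T⁴ − T_s⁴). T⁴ − T_s⁴ = (1242)⁴ − (1053)⁴ = 2.38×10^12 − 1.23×10^12 = 1.15×10^12 K⁴.
Q = 0.345 × 5.67×10⁻⁸ × 4.85×10^-3 × 1.15×10^12 = 109 W.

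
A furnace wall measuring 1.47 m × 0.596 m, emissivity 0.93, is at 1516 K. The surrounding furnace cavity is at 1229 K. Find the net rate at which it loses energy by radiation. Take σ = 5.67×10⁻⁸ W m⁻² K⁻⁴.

A = 1.47 × 0.596 = 0.876 m².
Q = εσA(T⁴ − T_s⁴). T⁴ − T_s⁴ = (1516)⁴ − (1229)⁴ = 5.28×10^12 − 2.28×10^12 = 3.00×10^12 K⁴.
Q = 0.93 × 5.67×10⁻⁸ × 0.876 × 3.00×10^12 = 1.39×10^5 W.

Q ≈ 1.39×10^5 W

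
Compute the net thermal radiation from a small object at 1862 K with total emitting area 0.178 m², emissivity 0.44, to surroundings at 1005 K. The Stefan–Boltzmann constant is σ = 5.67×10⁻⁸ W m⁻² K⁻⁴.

Q = εσA(T⁴ − T_s⁴). T⁴ − T_s⁴ = (1862)⁴ − (1005)⁴ = 1.20×10^13 − 1.02×10^12 = 1.10×10^13 K⁴.
Q = 0.44 × 5.67×10⁻⁸ × 0.178 × 1.10×10^13 = 48800 W.

Q ≈ 48800 W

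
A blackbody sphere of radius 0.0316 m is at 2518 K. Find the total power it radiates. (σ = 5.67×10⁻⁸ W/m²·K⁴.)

A = 4πr² = 4π × (0.0316)² = 0.0125 m².
P = σAT⁴ = 5.67×10⁻⁸ × 0.0125 × (2518)⁴ = 5.67×10⁻⁸ × 0.0125 × 4.02×10^13.
P = 28600 W.

P ≈ 28600 W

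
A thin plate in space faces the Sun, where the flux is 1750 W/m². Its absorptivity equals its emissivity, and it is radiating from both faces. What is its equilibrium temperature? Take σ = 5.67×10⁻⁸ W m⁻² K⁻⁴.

T ≈ 352 K

Absorbed flux αS = emitted flux 2εσT⁴ per unit area; with α = ε this gives T = (S/2σ)^(1/4).
T = (1750 / (2 × 5.67×10⁻⁸))^(1/4) = (1.54×10^10)^(1/4).
T = 352 K.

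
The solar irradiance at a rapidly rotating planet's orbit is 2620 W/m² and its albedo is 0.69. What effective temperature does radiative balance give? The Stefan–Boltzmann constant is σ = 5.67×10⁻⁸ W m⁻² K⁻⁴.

Power absorbed = (1−a)S·πR²; power emitted = 4πR²σT⁴. Equating and cancelling πR²:
T = ((1−a)S / 4σ)^(1/4) = (812 / (4 × 5.67×10⁻⁸))^(1/4) = (3.58×10^9)^(1/4).
T = 245 K.

T ≈ 245 K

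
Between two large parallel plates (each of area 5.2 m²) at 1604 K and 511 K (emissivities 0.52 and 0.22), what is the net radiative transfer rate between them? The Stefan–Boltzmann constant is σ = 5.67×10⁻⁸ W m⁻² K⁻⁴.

Q ≈ 3.53×10^5 W

For two large parallel gray plates, q = σ(T₁⁴ − T₂⁴) / (1/ε₁ + 1/ε₂ − 1).
1/ε₁ + 1/ε₂ − 1 = 1/0.52 + 1/0.22 − 1 = 5.469.
T₁⁴ − T₂⁴ = 6.62×10^12 − 6.82×10^10 = 6.55×10^12 K⁴.
q = 5.67×10⁻⁸ × 6.55×10^12 / 5.469 = 67900 W/m².
Q = q·A = 67900 × 5.2 = 3.53×10^5 W.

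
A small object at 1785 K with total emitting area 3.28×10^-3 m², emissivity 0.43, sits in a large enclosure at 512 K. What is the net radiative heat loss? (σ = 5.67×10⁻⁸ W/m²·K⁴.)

Q ≈ 806 W

Q = εσA(T⁴ − T_s⁴). T⁴ − T_s⁴ = (1785)⁴ − (512)⁴ = 1.02×10^13 − 6.87×10^10 = 1.01×10^13 K⁴.
Q = 0.43 × 5.67×10⁻⁸ × 3.28×10^-3 × 1.01×10^13 = 806 W.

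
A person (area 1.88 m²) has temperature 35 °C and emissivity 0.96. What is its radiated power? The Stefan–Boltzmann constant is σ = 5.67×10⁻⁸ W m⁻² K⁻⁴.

P ≈ 921 W

35 °C = 308 K.
P = εσAT⁴ = 0.96 × 5.67×10⁻⁸ × 1.88 × (308)⁴ = 0.96 × 5.67×10⁻⁸ × 1.88 × 9.00×10^9.
P = 921 W.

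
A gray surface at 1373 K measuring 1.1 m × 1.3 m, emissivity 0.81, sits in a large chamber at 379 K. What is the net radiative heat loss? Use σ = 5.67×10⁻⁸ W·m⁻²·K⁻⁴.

Q ≈ 2.32×10^5 W

A = 1.1 × 1.3 = 1.43 m².
Q = εσA(T⁴ − T_s⁴). T⁴ − T_s⁴ = (1373)⁴ − (379)⁴ = 3.55×10^12 − 2.06×10^10 = 3.53×10^12 K⁴.
Q = 0.81 × 5.67×10⁻⁸ × 1.43 × 3.53×10^12 = 2.32×10^5 W.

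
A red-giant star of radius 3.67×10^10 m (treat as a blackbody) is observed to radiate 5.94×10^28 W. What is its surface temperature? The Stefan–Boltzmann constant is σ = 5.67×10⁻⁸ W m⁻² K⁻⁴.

A = 4πr² = 4π × (3.67×10^10)² = 1.69×10^22 m².
From P = σAT⁴, T = (P / σA)^(1/4) = (5.94×10^28 / (5.67×10⁻⁸ × 1.69×10^22))^(1/4).
T = (6.19×10^13)^(1/4) = 2800 K.

T ≈ 2800 K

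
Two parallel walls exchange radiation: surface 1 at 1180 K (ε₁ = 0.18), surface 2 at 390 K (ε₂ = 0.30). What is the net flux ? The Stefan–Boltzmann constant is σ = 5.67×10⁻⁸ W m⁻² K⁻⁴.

For two large parallel gray plates, q = σ(T₁⁴ − T₂⁴) / (1/ε₁ + 1/ε₂ − 1).
1/ε₁ + 1/ε₂ − 1 = 1/0.18 + 1/0.30 − 1 = 7.889.
T₁⁴ − T₂⁴ = 1.94×10^12 − 2.31×10^10 = 1.92×10^12 K⁴.
q = 5.67×10⁻⁸ × 1.92×10^12 / 7.889 = 13800 W/m².

q ≈ 13800 W/m²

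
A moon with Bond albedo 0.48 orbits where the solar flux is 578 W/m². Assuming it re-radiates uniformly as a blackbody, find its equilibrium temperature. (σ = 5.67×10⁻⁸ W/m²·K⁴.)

T ≈ 191 K

Power absorbed = (1−a)S·πR²; power emitted = 4πR²σT⁴. Equating and cancelling πR²:
T = ((1−a)S / 4σ)^(1/4) = (301 / (4 × 5.67×10⁻⁸))^(1/4) = (1.33×10^9)^(1/4).
T = 191 K.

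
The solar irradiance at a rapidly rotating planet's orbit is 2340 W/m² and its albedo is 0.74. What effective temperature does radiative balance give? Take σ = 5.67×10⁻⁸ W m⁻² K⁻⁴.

T ≈ 228 K

Power absorbed = (1−a)S·πR²; power emitted = 4πR²σT⁴. Equating and cancelling πR²:
T = ((1−a)S / 4σ)^(1/4) = (608 / (4 × 5.67×10⁻⁸))^(1/4) = (2.68×10^9)^(1/4).
T = 228 K.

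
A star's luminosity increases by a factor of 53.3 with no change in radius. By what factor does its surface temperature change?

P ∝ T⁴ ⇒ T ∝ P^(1/4), so T scales by (53.3)^(1/4) = 2.70.

factor ≈ 2.70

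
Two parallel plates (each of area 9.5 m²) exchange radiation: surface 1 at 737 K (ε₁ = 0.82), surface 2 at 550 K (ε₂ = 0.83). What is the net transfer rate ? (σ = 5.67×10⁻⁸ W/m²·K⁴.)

Q ≈ 77000 W

For two large parallel gray plates, q = σ(T₁⁴ − T₂⁴) / (1/ε₁ + 1/ε₂ − 1).
1/ε₁ + 1/ε₂ − 1 = 1/0.82 + 1/0.83 − 1 = 1.424.
T₁⁴ − T₂⁴ = 2.95×10^11 − 9.15×10^10 = 2.04×10^11 K⁴.
q = 5.67×10⁻⁸ × 2.04×10^11 / 1.424 = 8100 W/m².
Q = q·A = 8100 × 9.5 = 77000 W.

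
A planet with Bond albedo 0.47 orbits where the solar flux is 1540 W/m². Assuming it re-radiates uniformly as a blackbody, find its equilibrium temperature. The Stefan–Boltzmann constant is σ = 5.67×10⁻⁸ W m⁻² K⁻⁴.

Power absorbed = (1−a)S·πR²; power emitted = 4πR²σT⁴. Equating and cancelling πR²:
T = ((1−a)S / 4σ)^(1/4) = (816 / (4 × 5.67×10⁻⁸))^(1/4) = (3.60×10^9)^(1/4).
T = 245 K.

T ≈ 245 K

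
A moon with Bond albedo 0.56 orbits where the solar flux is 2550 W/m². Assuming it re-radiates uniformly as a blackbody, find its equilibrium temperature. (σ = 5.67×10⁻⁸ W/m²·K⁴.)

T ≈ 265 K

Power absorbed = (1−a)S·πR²; power emitted = 4πR²σT⁴. Equating and cancelling πR²:
T = ((1−a)S / 4σ)^(1/4) = (1120 / (4 × 5.67×10⁻⁸))^(1/4) = (4.95×10^9)^(1/4).
T = 265 K.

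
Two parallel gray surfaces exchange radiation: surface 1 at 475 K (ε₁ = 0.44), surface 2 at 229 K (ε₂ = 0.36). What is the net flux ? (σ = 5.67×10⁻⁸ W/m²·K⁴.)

q ≈ 674 W/m²

For two large parallel gray plates, q = σ(T₁⁴ − T₂⁴) / (1/ε₁ + 1/ε₂ − 1).
1/ε₁ + 1/ε₂ − 1 = 1/0.44 + 1/0.36 − 1 = 4.051.
T₁⁴ − T₂⁴ = 5.09×10^10 − 2.75×10^9 = 4.82×10^10 K⁴.
q = 5.67×10⁻⁸ × 4.82×10^10 / 4.051 = 674 W/m².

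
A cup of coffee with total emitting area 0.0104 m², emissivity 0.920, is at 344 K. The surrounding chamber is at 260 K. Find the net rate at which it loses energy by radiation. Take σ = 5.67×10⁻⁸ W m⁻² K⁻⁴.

Q ≈ 5.12 W

Q = εσA(T⁴ − T_s⁴). T⁴ − T_s⁴ = (344)⁴ − (260)⁴ = 1.40×10^10 − 4.57×10^9 = 9.43×10^9 K⁴.
Q = 0.920 × 5.67×10⁻⁸ × 0.0104 × 9.43×10^9 = 5.12 W.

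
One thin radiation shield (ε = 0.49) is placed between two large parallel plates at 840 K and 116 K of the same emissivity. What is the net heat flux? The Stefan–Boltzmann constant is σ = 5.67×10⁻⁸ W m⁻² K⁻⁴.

q ≈ 4580 W/m²

Each of the 2 gaps contributes resistance (2/ε − 1) = 2/0.49 − 1 = 3.082; total = 6.163.
q = σ(T₁⁴ − T₂⁴) / 6.163 = 5.67×10⁻⁸ × 4.98×10^11 / 6.163 = 4580 W/m².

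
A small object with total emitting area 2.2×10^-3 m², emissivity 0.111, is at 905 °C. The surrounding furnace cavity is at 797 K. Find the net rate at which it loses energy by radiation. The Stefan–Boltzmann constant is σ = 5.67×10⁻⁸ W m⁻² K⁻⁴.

Q ≈ 21.1 W

Convert: 905 °C = 1178 K.
Q = εσA(T⁴ − T_s⁴). T⁴ − T_s⁴ = (1178)⁴ − (797)⁴ = 1.93×10^12 − 4.03×10^11 = 1.52×10^12 K⁴.
Q = 0.111 × 5.67×10⁻⁸ × 2.20×10^-3 × 1.52×10^12 = 21.1 W.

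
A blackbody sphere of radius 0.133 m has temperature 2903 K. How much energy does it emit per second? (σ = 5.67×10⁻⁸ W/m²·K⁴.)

A = 4πr² = 4π × (0.133)² = 0.222 m².
P = σAT⁴ = 5.67×10⁻⁸ × 0.222 × (2903)⁴ = 5.67×10⁻⁸ × 0.222 × 7.10×10^13.
P = 8.95×10^5 W.

P ≈ 8.95×10^5 W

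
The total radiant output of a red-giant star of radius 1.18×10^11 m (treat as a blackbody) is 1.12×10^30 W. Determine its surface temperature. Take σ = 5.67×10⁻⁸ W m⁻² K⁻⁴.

T ≈ 3260 K

A = 4πr² = 4π × (1.18×10^11)² = 1.75×10^23 m².
From P = σAT⁴, T = (P / σA)^(1/4) = (1.12×10^30 / (5.67×10⁻⁸ × 1.75×10^23))^(1/4).
T = (1.13×10^14)^(1/4) = 3260 K.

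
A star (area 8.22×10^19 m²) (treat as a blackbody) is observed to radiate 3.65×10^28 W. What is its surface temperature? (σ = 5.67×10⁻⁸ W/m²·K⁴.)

T ≈ 9410 K

From P = σAT⁴, T = (P / σA)^(1/4) = (3.65×10^28 / (5.67×10⁻⁸ × 8.22×10^19))^(1/4).
T = (7.83×10^15)^(1/4) = 9410 K.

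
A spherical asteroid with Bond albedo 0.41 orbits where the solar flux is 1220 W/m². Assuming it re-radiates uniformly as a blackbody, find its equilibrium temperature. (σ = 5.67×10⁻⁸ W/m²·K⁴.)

T ≈ 237 K

Power absorbed = (1−a)S·πR²; power emitted = 4πR²σT⁴. Equating and cancelling πR²:
T = ((1−a)S / 4σ)^(1/4) = (720 / (4 × 5.67×10⁻⁸))^(1/4) = (3.17×10^9)^(1/4).
T = 237 K.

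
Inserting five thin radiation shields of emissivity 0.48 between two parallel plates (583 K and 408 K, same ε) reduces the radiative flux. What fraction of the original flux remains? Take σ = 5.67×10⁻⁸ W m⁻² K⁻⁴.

ratio ≈ 0.167

With N identical shields there are N+1 = 6 gaps in series, each with the same radiative resistance, so the flux falls to 1/(N+1) of its unshielded value.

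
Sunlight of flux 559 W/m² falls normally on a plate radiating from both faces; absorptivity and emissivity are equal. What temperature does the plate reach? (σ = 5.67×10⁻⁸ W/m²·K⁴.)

Absorbed flux αS = emitted flux 2εσT⁴ per unit area; with α = ε this gives T = (S/2σ)^(1/4).
T = (559 / (2 × 5.67×10⁻⁸))^(1/4) = (4.93×10^9)^(1/4).
T = 265 K.

T ≈ 265 K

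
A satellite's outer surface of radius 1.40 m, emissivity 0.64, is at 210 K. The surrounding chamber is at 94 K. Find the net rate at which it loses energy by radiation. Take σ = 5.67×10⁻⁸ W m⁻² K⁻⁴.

Q ≈ 1670 W

A = 4πr² = 4π × (1.40)² = 24.6 m².
Q = εσA(T⁴ − T_s⁴). T⁴ − T_s⁴ = (210)⁴ − (94)⁴ = 1.94×10^9 − 7.81×10^7 = 1.87×10^9 K⁴.
Q = 0.64 × 5.67×10⁻⁸ × 24.6 × 1.87×10^9 = 1670 W.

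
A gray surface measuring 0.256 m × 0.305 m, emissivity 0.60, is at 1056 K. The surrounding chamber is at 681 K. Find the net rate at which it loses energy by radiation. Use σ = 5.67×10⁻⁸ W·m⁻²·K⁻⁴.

Q ≈ 2730 W

A = 0.256 × 0.305 = 0.0781 m².
Q = εσA(T⁴ − T_s⁴). T⁴ − T_s⁴ = (1056)⁴ − (681)⁴ = 1.24×10^12 − 2.15×10^11 = 1.03×10^12 K⁴.
Q = 0.60 × 5.67×10⁻⁸ × 0.0781 × 1.03×10^12 = 2730 W.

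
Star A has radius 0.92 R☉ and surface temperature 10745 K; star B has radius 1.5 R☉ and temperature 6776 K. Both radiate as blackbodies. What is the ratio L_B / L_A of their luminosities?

L_B/L_A ≈ 0.420

L = 4πR²σT⁴ ∝ R²T⁴, so L_B/L_A = (1.5/0.92)² × (6776/10745)⁴ = 2.66 × 0.158 = 0.420.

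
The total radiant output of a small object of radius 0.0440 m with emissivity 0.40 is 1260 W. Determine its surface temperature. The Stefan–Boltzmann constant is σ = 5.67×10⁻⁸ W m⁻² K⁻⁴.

A = 4πr² = 4π × (0.0440)² = 0.0243 m².
From P = εσAT⁴, T = (P / εσA)^(1/4) = (1260 / (0.40 × 5.67×10⁻⁸ × 0.0243))^(1/4).
T = (2.28×10^12)^(1/4) = 1230 K.

T ≈ 1230 K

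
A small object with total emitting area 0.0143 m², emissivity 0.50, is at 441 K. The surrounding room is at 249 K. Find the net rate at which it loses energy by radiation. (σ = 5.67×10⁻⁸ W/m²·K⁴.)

Q ≈ 13.8 W

Q = εσA(T⁴ − T_s⁴). T⁴ − T_s⁴ = (441)⁴ − (249)⁴ = 3.78×10^10 − 3.84×10^9 = 3.40×10^10 K⁴.
Q = 0.50 × 5.67×10⁻⁸ × 0.0143 × 3.40×10^10 = 13.8 W.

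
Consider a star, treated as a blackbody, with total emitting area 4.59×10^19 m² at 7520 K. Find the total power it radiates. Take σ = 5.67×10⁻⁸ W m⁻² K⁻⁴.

P = σAT⁴ = 5.67×10⁻⁸ × 4.59×10^19 × (7520)⁴ = 5.67×10⁻⁸ × 4.59×10^19 × 3.20×10^15.
P = 8.32×10^27 W.

P ≈ 8.32×10^27 W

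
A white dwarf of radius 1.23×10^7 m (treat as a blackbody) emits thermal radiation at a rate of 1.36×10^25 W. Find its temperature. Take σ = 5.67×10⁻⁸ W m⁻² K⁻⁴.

T ≈ 18800 K

A = 4πr² = 4π × (1.23×10^7)² = 1.90×10^15 m².
From P = σAT⁴, T = (P / σA)^(1/4) = (1.36×10^25 / (5.67×10⁻⁸ × 1.90×10^15))^(1/4).
T = (1.26×10^17)^(1/4) = 18800 K.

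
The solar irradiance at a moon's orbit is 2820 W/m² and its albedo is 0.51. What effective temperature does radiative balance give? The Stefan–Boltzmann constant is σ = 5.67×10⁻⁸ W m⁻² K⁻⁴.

T ≈ 279 K

Power absorbed = (1−a)S·πR²; power emitted = 4πR²σT⁴. Equating and cancelling πR²:
T = ((1−a)S / 4σ)^(1/4) = (1380 / (4 × 5.67×10⁻⁸))^(1/4) = (6.09×10^9)^(1/4).
T = 279 K.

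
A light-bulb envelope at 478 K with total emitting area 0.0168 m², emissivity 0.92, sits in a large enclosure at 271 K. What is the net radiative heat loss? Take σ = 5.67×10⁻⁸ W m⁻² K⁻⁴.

Q = εσA(T⁴ − T_s⁴). T⁴ − T_s⁴ = (478)⁴ − (271)⁴ = 5.22×10^10 − 5.39×10^9 = 4.68×10^10 K⁴.
Q = 0.92 × 5.67×10⁻⁸ × 0.0168 × 4.68×10^10 = 41.0 W.

Q ≈ 41.0 W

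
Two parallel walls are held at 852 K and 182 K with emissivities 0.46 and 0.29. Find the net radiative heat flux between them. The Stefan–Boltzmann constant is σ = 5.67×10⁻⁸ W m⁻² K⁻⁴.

q ≈ 6450 W/m²

For two large parallel gray plates, q = σ(T₁⁴ − T₂⁴) / (1/ε₁ + 1/ε₂ − 1).
1/ε₁ + 1/ε₂ − 1 = 1/0.46 + 1/0.29 − 1 = 4.622.
T₁⁴ − T₂⁴ = 5.27×10^11 − 1.10×10^9 = 5.26×10^11 K⁴.
q = 5.67×10⁻⁸ × 5.26×10^11 / 4.622 = 6450 W/m².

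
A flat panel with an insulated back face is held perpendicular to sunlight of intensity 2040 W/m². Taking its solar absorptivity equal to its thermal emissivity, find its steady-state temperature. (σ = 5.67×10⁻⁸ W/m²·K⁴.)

Absorbed flux αS = emitted flux εσT⁴ (one radiating face); with α = ε, T = (S/σ)^(1/4).
T = (2040 / 5.67×10⁻⁸)^(1/4) = (3.60×10^10)^(1/4).
T = 436 K.

T ≈ 436 K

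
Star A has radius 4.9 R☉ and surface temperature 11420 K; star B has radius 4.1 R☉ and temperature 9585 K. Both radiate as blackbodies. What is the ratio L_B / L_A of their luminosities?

L = 4πR²σT⁴ ∝ R²T⁴, so L_B/L_A = (4.1/4.9)² × (9585/11420)⁴ = 0.700 × 0.496 = 0.347.

L_B/L_A ≈ 0.347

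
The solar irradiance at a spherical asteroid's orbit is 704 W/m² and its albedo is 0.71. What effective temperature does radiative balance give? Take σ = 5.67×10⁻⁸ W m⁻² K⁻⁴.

T ≈ 173 K

Power absorbed = (1−a)S·πR²; power emitted = 4πR²σT⁴. Equating and cancelling πR²:
T = ((1−a)S / 4σ)^(1/4) = (204 / (4 × 5.67×10⁻⁸))^(1/4) = (9.00×10^8)^(1/4).
T = 173 K.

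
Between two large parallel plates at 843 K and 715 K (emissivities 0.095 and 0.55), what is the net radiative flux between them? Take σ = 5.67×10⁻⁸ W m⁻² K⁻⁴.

For two large parallel gray plates, q = σ(T₁⁴ − T₂⁴) / (1/ε₁ + 1/ε₂ − 1).
1/ε₁ + 1/ε₂ − 1 = 1/0.095 + 1/0.55 − 1 = 11.34.
T₁⁴ − T₂⁴ = 5.05×10^11 − 2.61×10^11 = 2.44×10^11 K⁴.
q = 5.67×10⁻⁸ × 2.44×10^11 / 11.34 = 1220 W/m².

q ≈ 1220 W/m²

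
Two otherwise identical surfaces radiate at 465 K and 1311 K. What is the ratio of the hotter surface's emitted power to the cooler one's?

P ∝ T⁴, so the ratio is (1311/465)⁴ = (2.819)⁴ = 63.2.

ratio ≈ 63.2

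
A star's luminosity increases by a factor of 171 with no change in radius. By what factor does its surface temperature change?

factor ≈ 3.62

P ∝ T⁴ ⇒ T ∝ P^(1/4), so T scales by (171)^(1/4) = 3.62.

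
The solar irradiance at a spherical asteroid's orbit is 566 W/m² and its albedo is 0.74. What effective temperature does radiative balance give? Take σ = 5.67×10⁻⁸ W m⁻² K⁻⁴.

Power absorbed = (1−a)S·πR²; power emitted = 4πR²σT⁴. Equating and cancelling πR²:
T = ((1−a)S / 4σ)^(1/4) = (147 / (4 × 5.67×10⁻⁸))^(1/4) = (6.49×10^8)^(1/4).
T = 160 K.

T ≈ 160 K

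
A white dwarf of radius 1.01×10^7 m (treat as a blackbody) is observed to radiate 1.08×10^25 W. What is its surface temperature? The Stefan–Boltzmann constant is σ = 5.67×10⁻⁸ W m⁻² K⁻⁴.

A = 4πr² = 4π × (1.01×10^7)² = 1.28×10^15 m².
From P = σAT⁴, T = (P / σA)^(1/4) = (1.08×10^25 / (5.67×10⁻⁸ × 1.28×10^15))^(1/4).
T = (1.49×10^17)^(1/4) = 19600 K.

T ≈ 19600 K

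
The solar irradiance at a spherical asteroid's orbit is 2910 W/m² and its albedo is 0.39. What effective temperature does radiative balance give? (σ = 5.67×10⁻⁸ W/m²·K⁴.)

Power absorbed = (1−a)S·πR²; power emitted = 4πR²σT⁴. Equating and cancelling πR²:
T = ((1−a)S / 4σ)^(1/4) = (1780 / (4 × 5.67×10⁻⁸))^(1/4) = (7.83×10^9)^(1/4).
T = 297 K.

T ≈ 297 K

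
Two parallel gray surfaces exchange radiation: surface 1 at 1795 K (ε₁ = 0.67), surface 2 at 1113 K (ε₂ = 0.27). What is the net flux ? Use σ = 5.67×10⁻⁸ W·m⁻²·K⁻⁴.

For two large parallel gray plates, q = σ(T₁⁴ − T₂⁴) / (1/ε₁ + 1/ε₂ − 1).
1/ε₁ + 1/ε₂ − 1 = 1/0.67 + 1/0.27 − 1 = 4.196.
T₁⁴ − T₂⁴ = 1.04×10^13 − 1.53×10^12 = 8.85×10^12 K⁴.
q = 5.67×10⁻⁸ × 8.85×10^12 / 4.196 = 1.20×10^5 W/m².

q ≈ 1.20×10^5 W/m²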